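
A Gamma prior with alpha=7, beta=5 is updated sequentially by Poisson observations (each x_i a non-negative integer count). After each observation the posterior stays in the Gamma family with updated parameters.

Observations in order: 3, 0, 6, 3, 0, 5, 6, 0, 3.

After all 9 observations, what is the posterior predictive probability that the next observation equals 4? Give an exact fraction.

86929028071935696357688323911950266269696/728054803024856766569428145885467529296875

obs 1: x=3 → posterior Gamma(10, 6)
obs 2: x=0 → posterior Gamma(10, 7)
obs 3: x=6 → posterior Gamma(16, 8)
obs 4: x=3 → posterior Gamma(19, 9)
obs 5: x=0 → posterior Gamma(19, 10)
obs 6: x=5 → posterior Gamma(24, 11)
obs 7: x=6 → posterior Gamma(30, 12)
obs 8: x=0 → posterior Gamma(30, 13)
obs 9: x=3 → posterior Gamma(33, 14)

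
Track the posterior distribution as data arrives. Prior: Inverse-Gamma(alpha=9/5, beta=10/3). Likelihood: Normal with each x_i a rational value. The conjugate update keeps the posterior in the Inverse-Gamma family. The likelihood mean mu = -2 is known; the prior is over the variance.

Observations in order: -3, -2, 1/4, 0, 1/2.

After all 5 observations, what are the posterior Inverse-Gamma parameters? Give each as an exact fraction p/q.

obs 1: x=-3 → posterior Inverse-Gamma(23/10, 23/6)
obs 2: x=-2 → posterior Inverse-Gamma(14/5, 23/6)
obs 3: x=1/4 → posterior Inverse-Gamma(33/10, 611/96)
obs 4: x=0 → posterior Inverse-Gamma(19/5, 803/96)
obs 5: x=1/2 → posterior Inverse-Gamma(43/10, 1103/96)

alpha=43/10, beta=1103/96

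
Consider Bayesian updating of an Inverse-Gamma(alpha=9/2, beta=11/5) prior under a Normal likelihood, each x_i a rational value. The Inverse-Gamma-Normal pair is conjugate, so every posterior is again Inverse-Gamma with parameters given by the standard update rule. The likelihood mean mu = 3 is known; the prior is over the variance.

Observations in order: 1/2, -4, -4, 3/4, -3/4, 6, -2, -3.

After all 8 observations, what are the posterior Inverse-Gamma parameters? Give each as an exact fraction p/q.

obs 1: x=1/2 → posterior Inverse-Gamma(5, 213/40)
obs 2: x=-4 → posterior Inverse-Gamma(11/2, 1193/40)
obs 3: x=-4 → posterior Inverse-Gamma(6, 2173/40)
obs 4: x=3/4 → posterior Inverse-Gamma(13/2, 9097/160)
obs 5: x=-3/4 → posterior Inverse-Gamma(7, 5111/80)
obs 6: x=6 → posterior Inverse-Gamma(15/2, 5471/80)
obs 7: x=-2 → posterior Inverse-Gamma(8, 6471/80)
obs 8: x=-3 → posterior Inverse-Gamma(17/2, 7911/80)

alpha=17/2, beta=7911/80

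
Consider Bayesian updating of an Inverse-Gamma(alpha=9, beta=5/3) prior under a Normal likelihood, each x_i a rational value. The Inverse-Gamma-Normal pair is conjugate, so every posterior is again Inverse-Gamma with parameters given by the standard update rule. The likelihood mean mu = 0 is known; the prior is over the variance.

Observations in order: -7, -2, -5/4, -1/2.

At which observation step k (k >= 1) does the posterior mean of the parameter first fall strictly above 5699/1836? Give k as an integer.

k = 2

obs 1: x=-7 → posterior Inverse-Gamma(19/2, 157/6)
obs 2: x=-2 → posterior Inverse-Gamma(10, 169/6)
obs 3: x=-5/4 → posterior Inverse-Gamma(21/2, 2779/96)
obs 4: x=-1/2 → posterior Inverse-Gamma(11, 2791/96)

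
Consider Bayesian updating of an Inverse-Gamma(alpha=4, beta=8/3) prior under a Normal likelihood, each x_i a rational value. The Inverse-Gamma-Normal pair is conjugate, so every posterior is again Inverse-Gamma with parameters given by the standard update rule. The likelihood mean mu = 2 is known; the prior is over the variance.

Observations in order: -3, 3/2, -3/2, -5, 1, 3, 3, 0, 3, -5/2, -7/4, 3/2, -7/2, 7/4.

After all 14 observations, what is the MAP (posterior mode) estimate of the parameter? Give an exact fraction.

obs 1: x=-3 → posterior Inverse-Gamma(9/2, 91/6)
obs 2: x=3/2 → posterior Inverse-Gamma(5, 367/24)
obs 3: x=-3/2 → posterior Inverse-Gamma(11/2, 257/12)
obs 4: x=-5 → posterior Inverse-Gamma(6, 551/12)
obs 5: x=1 → posterior Inverse-Gamma(13/2, 557/12)
obs 6: x=3 → posterior Inverse-Gamma(7, 563/12)
obs 7: x=3 → posterior Inverse-Gamma(15/2, 569/12)
obs 8: x=0 → posterior Inverse-Gamma(8, 593/12)
obs 9: x=3 → posterior Inverse-Gamma(17/2, 599/12)
obs 10: x=-5/2 → posterior Inverse-Gamma(9, 1441/24)
obs 11: x=-7/4 → posterior Inverse-Gamma(19/2, 6439/96)
obs 12: x=3/2 → posterior Inverse-Gamma(10, 6451/96)
obs 13: x=-7/2 → posterior Inverse-Gamma(21/2, 7903/96)
obs 14: x=7/4 → posterior Inverse-Gamma(11, 3953/48)

3953/576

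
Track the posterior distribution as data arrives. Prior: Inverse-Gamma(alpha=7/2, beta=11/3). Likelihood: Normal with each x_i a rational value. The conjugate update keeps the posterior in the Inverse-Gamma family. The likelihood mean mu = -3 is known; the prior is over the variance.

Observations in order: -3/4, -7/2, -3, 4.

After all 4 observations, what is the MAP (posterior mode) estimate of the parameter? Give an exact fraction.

2959/624

obs 1: x=-3/4 → posterior Inverse-Gamma(4, 595/96)
obs 2: x=-7/2 → posterior Inverse-Gamma(9/2, 607/96)
obs 3: x=-3 → posterior Inverse-Gamma(5, 607/96)
obs 4: x=4 → posterior Inverse-Gamma(11/2, 2959/96)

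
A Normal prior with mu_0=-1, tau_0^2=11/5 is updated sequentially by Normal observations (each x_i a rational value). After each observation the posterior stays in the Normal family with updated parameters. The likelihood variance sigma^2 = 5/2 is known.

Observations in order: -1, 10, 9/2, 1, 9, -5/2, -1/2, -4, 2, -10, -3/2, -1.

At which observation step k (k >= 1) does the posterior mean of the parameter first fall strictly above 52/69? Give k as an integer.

obs 1: x=-1 → posterior Normal(-1, 55/47)
obs 2: x=10 → posterior Normal(173/69, 55/69)
obs 3: x=9/2 → posterior Normal(272/91, 55/91)
obs 4: x=1 → posterior Normal(294/113, 55/113)
obs 5: x=9 → posterior Normal(164/45, 11/27)
obs 6: x=-5/2 → posterior Normal(437/157, 55/157)
obs 7: x=-1/2 → posterior Normal(426/179, 55/179)
obs 8: x=-4 → posterior Normal(338/201, 55/201)
obs 9: x=2 → posterior Normal(382/223, 55/223)
obs 10: x=-10 → posterior Normal(162/245, 11/49)
obs 11: x=-3/2 → posterior Normal(43/89, 55/267)
obs 12: x=-1 → posterior Normal(107/289, 55/289)

k = 2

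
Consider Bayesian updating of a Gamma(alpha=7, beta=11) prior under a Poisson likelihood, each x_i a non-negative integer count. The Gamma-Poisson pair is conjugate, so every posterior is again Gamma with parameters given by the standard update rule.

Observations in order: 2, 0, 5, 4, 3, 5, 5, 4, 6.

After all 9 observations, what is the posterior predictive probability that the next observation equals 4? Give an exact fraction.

obs 1: x=2 → posterior Gamma(9, 12)
obs 2: x=0 → posterior Gamma(9, 13)
obs 3: x=5 → posterior Gamma(14, 14)
obs 4: x=4 → posterior Gamma(18, 15)
obs 5: x=3 → posterior Gamma(21, 16)
obs 6: x=5 → posterior Gamma(26, 17)
obs 7: x=5 → posterior Gamma(31, 18)
obs 8: x=4 → posterior Gamma(35, 19)
obs 9: x=6 → posterior Gamma(41, 20)

4264565799491993600000000000000000000000000000000000000000/45161693918186612160754820973422430981369294627811860273843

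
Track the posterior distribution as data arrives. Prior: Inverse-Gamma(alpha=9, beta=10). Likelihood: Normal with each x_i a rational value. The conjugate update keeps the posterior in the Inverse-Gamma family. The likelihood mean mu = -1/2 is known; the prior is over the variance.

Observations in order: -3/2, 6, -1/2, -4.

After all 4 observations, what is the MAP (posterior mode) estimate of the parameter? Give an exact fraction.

obs 1: x=-3/2 → posterior Inverse-Gamma(19/2, 21/2)
obs 2: x=6 → posterior Inverse-Gamma(10, 253/8)
obs 3: x=-1/2 → posterior Inverse-Gamma(21/2, 253/8)
obs 4: x=-4 → posterior Inverse-Gamma(11, 151/4)

151/48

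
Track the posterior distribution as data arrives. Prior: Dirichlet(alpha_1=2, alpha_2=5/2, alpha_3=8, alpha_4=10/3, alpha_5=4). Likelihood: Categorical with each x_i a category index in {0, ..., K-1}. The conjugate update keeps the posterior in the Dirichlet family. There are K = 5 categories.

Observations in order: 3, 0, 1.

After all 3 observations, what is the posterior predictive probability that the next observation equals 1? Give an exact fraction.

obs 1: x=3 → posterior Dirichlet(2, 5/2, 8, 13/3, 4)
obs 2: x=0 → posterior Dirichlet(3, 5/2, 8, 13/3, 4)
obs 3: x=1 → posterior Dirichlet(3, 7/2, 8, 13/3, 4)

21/137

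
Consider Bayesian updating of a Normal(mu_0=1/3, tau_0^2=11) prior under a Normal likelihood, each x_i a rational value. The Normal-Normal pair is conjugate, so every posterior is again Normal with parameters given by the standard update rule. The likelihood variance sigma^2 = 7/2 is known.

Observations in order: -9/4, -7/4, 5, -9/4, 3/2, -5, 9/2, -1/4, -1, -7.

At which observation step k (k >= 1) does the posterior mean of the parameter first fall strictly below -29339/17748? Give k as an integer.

k = 2

obs 1: x=-9/4 → posterior Normal(-283/174, 77/29)
obs 2: x=-7/4 → posterior Normal(-257/153, 77/51)
obs 3: x=5 → posterior Normal(1/3, 77/73)
obs 4: x=-9/4 → posterior Normal(-151/570, 77/95)
obs 5: x=3/2 → posterior Normal(47/702, 77/117)
obs 6: x=-5 → posterior Normal(-613/834, 77/139)
obs 7: x=9/2 → posterior Normal(-19/966, 11/23)
obs 8: x=-1/4 → posterior Normal(-26/549, 77/183)
obs 9: x=-1 → posterior Normal(-92/615, 77/205)
obs 10: x=-7 → posterior Normal(-554/681, 77/227)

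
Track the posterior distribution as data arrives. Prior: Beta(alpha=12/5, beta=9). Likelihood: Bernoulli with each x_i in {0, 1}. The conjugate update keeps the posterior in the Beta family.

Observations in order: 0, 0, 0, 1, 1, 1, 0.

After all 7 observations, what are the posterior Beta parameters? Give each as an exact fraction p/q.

alpha=27/5, beta=13

obs 1: x=0 → posterior Beta(12/5, 10)
obs 2: x=0 → posterior Beta(12/5, 11)
obs 3: x=0 → posterior Beta(12/5, 12)
obs 4: x=1 → posterior Beta(17/5, 12)
obs 5: x=1 → posterior Beta(22/5, 12)
obs 6: x=1 → posterior Beta(27/5, 12)
obs 7: x=0 → posterior Beta(27/5, 13)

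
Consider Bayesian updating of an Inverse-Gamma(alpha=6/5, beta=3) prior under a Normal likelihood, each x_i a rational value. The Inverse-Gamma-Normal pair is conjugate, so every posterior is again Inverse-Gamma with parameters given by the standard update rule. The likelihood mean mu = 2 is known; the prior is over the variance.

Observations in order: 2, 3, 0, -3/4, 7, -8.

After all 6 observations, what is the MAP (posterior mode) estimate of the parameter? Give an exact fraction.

11485/832

obs 1: x=2 → posterior Inverse-Gamma(17/10, 3)
obs 2: x=3 → posterior Inverse-Gamma(11/5, 7/2)
obs 3: x=0 → posterior Inverse-Gamma(27/10, 11/2)
obs 4: x=-3/4 → posterior Inverse-Gamma(16/5, 297/32)
obs 5: x=7 → posterior Inverse-Gamma(37/10, 697/32)
obs 6: x=-8 → posterior Inverse-Gamma(21/5, 2297/32)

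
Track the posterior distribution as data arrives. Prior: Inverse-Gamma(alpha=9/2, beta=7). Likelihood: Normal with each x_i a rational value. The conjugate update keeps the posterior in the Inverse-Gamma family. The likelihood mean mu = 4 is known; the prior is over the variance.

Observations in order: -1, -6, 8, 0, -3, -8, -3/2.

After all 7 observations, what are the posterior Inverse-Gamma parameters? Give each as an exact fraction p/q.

alpha=8, beta=1577/8

obs 1: x=-1 → posterior Inverse-Gamma(5, 39/2)
obs 2: x=-6 → posterior Inverse-Gamma(11/2, 139/2)
obs 3: x=8 → posterior Inverse-Gamma(6, 155/2)
obs 4: x=0 → posterior Inverse-Gamma(13/2, 171/2)
obs 5: x=-3 → posterior Inverse-Gamma(7, 110)
obs 6: x=-8 → posterior Inverse-Gamma(15/2, 182)
obs 7: x=-3/2 → posterior Inverse-Gamma(8, 1577/8)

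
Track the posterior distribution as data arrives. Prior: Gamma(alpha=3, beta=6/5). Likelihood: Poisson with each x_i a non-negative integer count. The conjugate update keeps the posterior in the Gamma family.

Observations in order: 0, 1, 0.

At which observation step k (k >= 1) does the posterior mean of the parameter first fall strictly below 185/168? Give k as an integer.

k = 3

obs 1: x=0 → posterior Gamma(3, 11/5)
obs 2: x=1 → posterior Gamma(4, 16/5)
obs 3: x=0 → posterior Gamma(4, 21/5)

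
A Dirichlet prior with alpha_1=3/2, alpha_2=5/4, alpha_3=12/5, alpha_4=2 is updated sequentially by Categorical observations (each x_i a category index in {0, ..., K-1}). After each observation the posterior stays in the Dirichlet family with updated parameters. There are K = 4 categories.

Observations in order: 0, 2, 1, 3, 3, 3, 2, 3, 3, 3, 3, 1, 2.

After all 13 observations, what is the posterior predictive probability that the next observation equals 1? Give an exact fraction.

5/31

obs 1: x=0 → posterior Dirichlet(5/2, 5/4, 12/5, 2)
obs 2: x=2 → posterior Dirichlet(5/2, 5/4, 17/5, 2)
obs 3: x=1 → posterior Dirichlet(5/2, 9/4, 17/5, 2)
obs 4: x=3 → posterior Dirichlet(5/2, 9/4, 17/5, 3)
obs 5: x=3 → posterior Dirichlet(5/2, 9/4, 17/5, 4)
obs 6: x=3 → posterior Dirichlet(5/2, 9/4, 17/5, 5)
obs 7: x=2 → posterior Dirichlet(5/2, 9/4, 22/5, 5)
obs 8: x=3 → posterior Dirichlet(5/2, 9/4, 22/5, 6)
obs 9: x=3 → posterior Dirichlet(5/2, 9/4, 22/5, 7)
obs 10: x=3 → posterior Dirichlet(5/2, 9/4, 22/5, 8)
obs 11: x=3 → posterior Dirichlet(5/2, 9/4, 22/5, 9)
obs 12: x=1 → posterior Dirichlet(5/2, 13/4, 22/5, 9)
obs 13: x=2 → posterior Dirichlet(5/2, 13/4, 27/5, 9)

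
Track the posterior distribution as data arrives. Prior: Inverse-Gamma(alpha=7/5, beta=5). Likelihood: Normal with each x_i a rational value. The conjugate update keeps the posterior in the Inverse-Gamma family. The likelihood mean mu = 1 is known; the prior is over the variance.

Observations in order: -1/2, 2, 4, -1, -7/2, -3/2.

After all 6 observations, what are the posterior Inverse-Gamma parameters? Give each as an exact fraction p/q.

alpha=22/5, beta=211/8

obs 1: x=-1/2 → posterior Inverse-Gamma(19/10, 49/8)
obs 2: x=2 → posterior Inverse-Gamma(12/5, 53/8)
obs 3: x=4 → posterior Inverse-Gamma(29/10, 89/8)
obs 4: x=-1 → posterior Inverse-Gamma(17/5, 105/8)
obs 5: x=-7/2 → posterior Inverse-Gamma(39/10, 93/4)
obs 6: x=-3/2 → posterior Inverse-Gamma(22/5, 211/8)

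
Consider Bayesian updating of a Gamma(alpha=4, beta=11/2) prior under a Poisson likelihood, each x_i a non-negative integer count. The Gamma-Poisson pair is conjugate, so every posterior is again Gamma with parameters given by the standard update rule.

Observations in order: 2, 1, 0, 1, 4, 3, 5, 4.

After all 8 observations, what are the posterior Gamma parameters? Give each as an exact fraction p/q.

alpha=24, beta=27/2

obs 1: x=2 → posterior Gamma(6, 13/2)
obs 2: x=1 → posterior Gamma(7, 15/2)
obs 3: x=0 → posterior Gamma(7, 17/2)
obs 4: x=1 → posterior Gamma(8, 19/2)
obs 5: x=4 → posterior Gamma(12, 21/2)
obs 6: x=3 → posterior Gamma(15, 23/2)
obs 7: x=5 → posterior Gamma(20, 25/2)
obs 8: x=4 → posterior Gamma(24, 27/2)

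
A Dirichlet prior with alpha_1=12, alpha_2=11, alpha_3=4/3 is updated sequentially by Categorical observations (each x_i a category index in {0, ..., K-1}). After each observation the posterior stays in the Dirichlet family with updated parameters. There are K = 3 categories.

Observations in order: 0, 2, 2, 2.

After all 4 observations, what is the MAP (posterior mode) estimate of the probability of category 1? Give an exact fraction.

15/38

obs 1: x=0 → posterior Dirichlet(13, 11, 4/3)
obs 2: x=2 → posterior Dirichlet(13, 11, 7/3)
obs 3: x=2 → posterior Dirichlet(13, 11, 10/3)
obs 4: x=2 → posterior Dirichlet(13, 11, 13/3)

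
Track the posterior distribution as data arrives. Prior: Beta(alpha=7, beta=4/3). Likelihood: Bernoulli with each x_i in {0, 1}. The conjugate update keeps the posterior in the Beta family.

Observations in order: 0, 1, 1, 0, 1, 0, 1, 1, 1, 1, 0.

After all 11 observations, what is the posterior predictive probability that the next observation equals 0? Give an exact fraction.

obs 1: x=0 → posterior Beta(7, 7/3)
obs 2: x=1 → posterior Beta(8, 7/3)
obs 3: x=1 → posterior Beta(9, 7/3)
obs 4: x=0 → posterior Beta(9, 10/3)
obs 5: x=1 → posterior Beta(10, 10/3)
obs 6: x=0 → posterior Beta(10, 13/3)
obs 7: x=1 → posterior Beta(11, 13/3)
obs 8: x=1 → posterior Beta(12, 13/3)
obs 9: x=1 → posterior Beta(13, 13/3)
obs 10: x=1 → posterior Beta(14, 13/3)
obs 11: x=0 → posterior Beta(14, 16/3)

8/29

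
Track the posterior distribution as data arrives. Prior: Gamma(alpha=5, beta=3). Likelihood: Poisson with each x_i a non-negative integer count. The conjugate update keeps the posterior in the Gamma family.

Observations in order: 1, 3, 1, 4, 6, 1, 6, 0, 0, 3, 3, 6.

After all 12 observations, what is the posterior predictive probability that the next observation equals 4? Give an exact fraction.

obs 1: x=1 → posterior Gamma(6, 4)
obs 2: x=3 → posterior Gamma(9, 5)
obs 3: x=1 → posterior Gamma(10, 6)
obs 4: x=4 → posterior Gamma(14, 7)
obs 5: x=6 → posterior Gamma(20, 8)
obs 6: x=1 → posterior Gamma(21, 9)
obs 7: x=6 → posterior Gamma(27, 10)
obs 8: x=0 → posterior Gamma(27, 11)
obs 9: x=0 → posterior Gamma(27, 12)
obs 10: x=3 → posterior Gamma(30, 13)
obs 11: x=3 → posterior Gamma(33, 14)
obs 12: x=6 → posterior Gamma(39, 15)

412549068894271853028212717617861926555633544921875/2993155353253689176481146537402947624255349848014848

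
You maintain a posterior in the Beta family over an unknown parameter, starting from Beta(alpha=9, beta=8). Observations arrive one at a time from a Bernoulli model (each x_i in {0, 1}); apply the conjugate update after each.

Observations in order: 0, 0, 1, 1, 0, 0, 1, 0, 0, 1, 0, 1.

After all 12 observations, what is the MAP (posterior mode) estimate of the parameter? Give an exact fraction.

13/27

obs 1: x=0 → posterior Beta(9, 9)
obs 2: x=0 → posterior Beta(9, 10)
obs 3: x=1 → posterior Beta(10, 10)
obs 4: x=1 → posterior Beta(11, 10)
obs 5: x=0 → posterior Beta(11, 11)
obs 6: x=0 → posterior Beta(11, 12)
obs 7: x=1 → posterior Beta(12, 12)
obs 8: x=0 → posterior Beta(12, 13)
obs 9: x=0 → posterior Beta(12, 14)
obs 10: x=1 → posterior Beta(13, 14)
obs 11: x=0 → posterior Beta(13, 15)
obs 12: x=1 → posterior Beta(14, 15)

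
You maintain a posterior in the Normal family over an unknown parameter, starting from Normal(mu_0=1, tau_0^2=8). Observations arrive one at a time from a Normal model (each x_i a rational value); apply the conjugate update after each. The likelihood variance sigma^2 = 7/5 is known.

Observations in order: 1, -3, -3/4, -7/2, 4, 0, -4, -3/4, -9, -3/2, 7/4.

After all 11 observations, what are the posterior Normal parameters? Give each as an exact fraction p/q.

mu_0=-623/447, tau_0^2=56/447

obs 1: x=1 → posterior Normal(1, 56/47)
obs 2: x=-3 → posterior Normal(-73/87, 56/87)
obs 3: x=-3/4 → posterior Normal(-103/127, 56/127)
obs 4: x=-7/2 → posterior Normal(-243/167, 56/167)
obs 5: x=4 → posterior Normal(-83/207, 56/207)
obs 6: x=0 → posterior Normal(-83/247, 56/247)
obs 7: x=-4 → posterior Normal(-243/287, 8/41)
obs 8: x=-3/4 → posterior Normal(-91/109, 56/327)
obs 9: x=-9 → posterior Normal(-633/367, 56/367)
obs 10: x=-3/2 → posterior Normal(-63/37, 56/407)
obs 11: x=7/4 → posterior Normal(-623/447, 56/447)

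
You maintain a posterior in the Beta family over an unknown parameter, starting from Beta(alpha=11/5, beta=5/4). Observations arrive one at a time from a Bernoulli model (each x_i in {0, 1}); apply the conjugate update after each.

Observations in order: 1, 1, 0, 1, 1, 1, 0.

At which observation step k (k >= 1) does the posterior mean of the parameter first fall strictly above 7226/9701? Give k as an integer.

k = 2

obs 1: x=1 → posterior Beta(16/5, 5/4)
obs 2: x=1 → posterior Beta(21/5, 5/4)
obs 3: x=0 → posterior Beta(21/5, 9/4)
obs 4: x=1 → posterior Beta(26/5, 9/4)
obs 5: x=1 → posterior Beta(31/5, 9/4)
obs 6: x=1 → posterior Beta(36/5, 9/4)
obs 7: x=0 → posterior Beta(36/5, 13/4)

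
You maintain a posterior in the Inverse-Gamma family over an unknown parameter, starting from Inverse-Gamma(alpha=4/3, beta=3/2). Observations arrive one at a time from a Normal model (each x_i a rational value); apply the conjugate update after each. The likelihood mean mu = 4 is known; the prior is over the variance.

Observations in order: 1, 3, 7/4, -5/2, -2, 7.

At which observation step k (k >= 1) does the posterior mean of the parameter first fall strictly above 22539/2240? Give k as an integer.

k = 4

obs 1: x=1 → posterior Inverse-Gamma(11/6, 6)
obs 2: x=3 → posterior Inverse-Gamma(7/3, 13/2)
obs 3: x=7/4 → posterior Inverse-Gamma(17/6, 289/32)
obs 4: x=-5/2 → posterior Inverse-Gamma(10/3, 965/32)
obs 5: x=-2 → posterior Inverse-Gamma(23/6, 1541/32)
obs 6: x=7 → posterior Inverse-Gamma(13/3, 1685/32)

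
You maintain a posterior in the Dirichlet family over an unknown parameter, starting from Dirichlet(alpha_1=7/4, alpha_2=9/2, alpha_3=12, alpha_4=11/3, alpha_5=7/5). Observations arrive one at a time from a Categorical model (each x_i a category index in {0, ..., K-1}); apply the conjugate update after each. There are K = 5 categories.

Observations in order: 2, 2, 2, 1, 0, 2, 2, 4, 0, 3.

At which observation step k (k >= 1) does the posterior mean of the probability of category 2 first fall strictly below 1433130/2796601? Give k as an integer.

obs 1: x=2 → posterior Dirichlet(7/4, 9/2, 13, 11/3, 7/5)
obs 2: x=2 → posterior Dirichlet(7/4, 9/2, 14, 11/3, 7/5)
obs 3: x=2 → posterior Dirichlet(7/4, 9/2, 15, 11/3, 7/5)
obs 4: x=1 → posterior Dirichlet(7/4, 11/2, 15, 11/3, 7/5)
obs 5: x=0 → posterior Dirichlet(11/4, 11/2, 15, 11/3, 7/5)
obs 6: x=2 → posterior Dirichlet(11/4, 11/2, 16, 11/3, 7/5)
obs 7: x=2 → posterior Dirichlet(11/4, 11/2, 17, 11/3, 7/5)
obs 8: x=4 → posterior Dirichlet(11/4, 11/2, 17, 11/3, 12/5)
obs 9: x=0 → posterior Dirichlet(15/4, 11/2, 17, 11/3, 12/5)
obs 10: x=3 → posterior Dirichlet(15/4, 11/2, 17, 14/3, 12/5)

k = 10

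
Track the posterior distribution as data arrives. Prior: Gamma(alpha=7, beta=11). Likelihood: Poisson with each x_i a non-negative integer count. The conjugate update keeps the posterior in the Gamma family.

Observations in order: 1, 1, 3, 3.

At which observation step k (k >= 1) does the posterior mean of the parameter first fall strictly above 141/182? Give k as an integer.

obs 1: x=1 → posterior Gamma(8, 12)
obs 2: x=1 → posterior Gamma(9, 13)
obs 3: x=3 → posterior Gamma(12, 14)
obs 4: x=3 → posterior Gamma(15, 15)

k = 3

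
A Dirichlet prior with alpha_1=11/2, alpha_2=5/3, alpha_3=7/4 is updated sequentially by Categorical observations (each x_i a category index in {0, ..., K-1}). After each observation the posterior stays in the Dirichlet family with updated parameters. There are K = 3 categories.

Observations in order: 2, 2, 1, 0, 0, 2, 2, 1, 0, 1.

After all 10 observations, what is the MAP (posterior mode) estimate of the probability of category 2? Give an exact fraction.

57/191

obs 1: x=2 → posterior Dirichlet(11/2, 5/3, 11/4)
obs 2: x=2 → posterior Dirichlet(11/2, 5/3, 15/4)
obs 3: x=1 → posterior Dirichlet(11/2, 8/3, 15/4)
obs 4: x=0 → posterior Dirichlet(13/2, 8/3, 15/4)
obs 5: x=0 → posterior Dirichlet(15/2, 8/3, 15/4)
obs 6: x=2 → posterior Dirichlet(15/2, 8/3, 19/4)
obs 7: x=2 → posterior Dirichlet(15/2, 8/3, 23/4)
obs 8: x=1 → posterior Dirichlet(15/2, 11/3, 23/4)
obs 9: x=0 → posterior Dirichlet(17/2, 11/3, 23/4)
obs 10: x=1 → posterior Dirichlet(17/2, 14/3, 23/4)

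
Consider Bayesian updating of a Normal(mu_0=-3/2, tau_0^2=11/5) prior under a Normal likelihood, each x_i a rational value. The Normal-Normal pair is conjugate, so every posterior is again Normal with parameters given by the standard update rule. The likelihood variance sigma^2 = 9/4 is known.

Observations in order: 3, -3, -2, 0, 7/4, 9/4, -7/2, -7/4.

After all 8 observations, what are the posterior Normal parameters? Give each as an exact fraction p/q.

mu_0=-421/794, tau_0^2=99/397

obs 1: x=3 → posterior Normal(129/178, 99/89)
obs 2: x=-3 → posterior Normal(-135/266, 99/133)
obs 3: x=-2 → posterior Normal(-311/354, 33/59)
obs 4: x=0 → posterior Normal(-311/442, 99/221)
obs 5: x=7/4 → posterior Normal(-157/530, 99/265)
obs 6: x=9/4 → posterior Normal(41/618, 33/103)
obs 7: x=-7/2 → posterior Normal(-267/706, 99/353)
obs 8: x=-7/4 → posterior Normal(-421/794, 99/397)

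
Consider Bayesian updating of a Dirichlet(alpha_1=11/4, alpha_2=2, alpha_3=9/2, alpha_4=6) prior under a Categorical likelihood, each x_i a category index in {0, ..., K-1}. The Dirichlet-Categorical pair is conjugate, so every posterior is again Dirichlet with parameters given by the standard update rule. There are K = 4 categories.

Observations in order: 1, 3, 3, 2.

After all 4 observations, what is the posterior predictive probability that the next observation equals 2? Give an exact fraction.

obs 1: x=1 → posterior Dirichlet(11/4, 3, 9/2, 6)
obs 2: x=3 → posterior Dirichlet(11/4, 3, 9/2, 7)
obs 3: x=3 → posterior Dirichlet(11/4, 3, 9/2, 8)
obs 4: x=2 → posterior Dirichlet(11/4, 3, 11/2, 8)

2/7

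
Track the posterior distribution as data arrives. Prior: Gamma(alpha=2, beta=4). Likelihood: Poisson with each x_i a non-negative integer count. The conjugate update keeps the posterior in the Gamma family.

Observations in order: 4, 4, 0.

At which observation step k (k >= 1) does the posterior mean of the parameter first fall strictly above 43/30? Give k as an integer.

k = 2

obs 1: x=4 → posterior Gamma(6, 5)
obs 2: x=4 → posterior Gamma(10, 6)
obs 3: x=0 → posterior Gamma(10, 7)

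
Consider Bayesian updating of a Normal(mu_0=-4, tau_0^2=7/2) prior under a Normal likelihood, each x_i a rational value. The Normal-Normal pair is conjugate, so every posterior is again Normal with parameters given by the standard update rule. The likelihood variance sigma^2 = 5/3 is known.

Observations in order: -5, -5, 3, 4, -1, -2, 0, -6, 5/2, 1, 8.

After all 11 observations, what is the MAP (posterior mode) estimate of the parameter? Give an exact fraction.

-101/482

obs 1: x=-5 → posterior Normal(-145/31, 35/31)
obs 2: x=-5 → posterior Normal(-125/26, 35/52)
obs 3: x=3 → posterior Normal(-187/73, 35/73)
obs 4: x=4 → posterior Normal(-103/94, 35/94)
obs 5: x=-1 → posterior Normal(-124/115, 7/23)
obs 6: x=-2 → posterior Normal(-83/68, 35/136)
obs 7: x=0 → posterior Normal(-166/157, 35/157)
obs 8: x=-6 → posterior Normal(-146/89, 35/178)
obs 9: x=5/2 → posterior Normal(-479/398, 35/199)
obs 10: x=1 → posterior Normal(-437/440, 7/44)
obs 11: x=8 → posterior Normal(-101/482, 35/241)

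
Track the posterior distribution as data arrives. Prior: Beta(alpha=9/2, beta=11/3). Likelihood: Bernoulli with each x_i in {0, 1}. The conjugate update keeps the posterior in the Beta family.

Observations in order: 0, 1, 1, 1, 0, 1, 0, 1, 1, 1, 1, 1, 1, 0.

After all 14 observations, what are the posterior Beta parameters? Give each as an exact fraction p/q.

obs 1: x=0 → posterior Beta(9/2, 14/3)
obs 2: x=1 → posterior Beta(11/2, 14/3)
obs 3: x=1 → posterior Beta(13/2, 14/3)
obs 4: x=1 → posterior Beta(15/2, 14/3)
obs 5: x=0 → posterior Beta(15/2, 17/3)
obs 6: x=1 → posterior Beta(17/2, 17/3)
obs 7: x=0 → posterior Beta(17/2, 20/3)
obs 8: x=1 → posterior Beta(19/2, 20/3)
obs 9: x=1 → posterior Beta(21/2, 20/3)
obs 10: x=1 → posterior Beta(23/2, 20/3)
obs 11: x=1 → posterior Beta(25/2, 20/3)
obs 12: x=1 → posterior Beta(27/2, 20/3)
obs 13: x=1 → posterior Beta(29/2, 20/3)
obs 14: x=0 → posterior Beta(29/2, 23/3)

alpha=29/2, beta=23/3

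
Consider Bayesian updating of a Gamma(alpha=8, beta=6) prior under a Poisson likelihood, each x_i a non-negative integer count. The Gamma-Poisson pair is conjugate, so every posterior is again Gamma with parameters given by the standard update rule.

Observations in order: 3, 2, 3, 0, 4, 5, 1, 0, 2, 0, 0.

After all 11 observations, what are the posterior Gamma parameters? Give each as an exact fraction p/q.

obs 1: x=3 → posterior Gamma(11, 7)
obs 2: x=2 → posterior Gamma(13, 8)
obs 3: x=3 → posterior Gamma(16, 9)
obs 4: x=0 → posterior Gamma(16, 10)
obs 5: x=4 → posterior Gamma(20, 11)
obs 6: x=5 → posterior Gamma(25, 12)
obs 7: x=1 → posterior Gamma(26, 13)
obs 8: x=0 → posterior Gamma(26, 14)
obs 9: x=2 → posterior Gamma(28, 15)
obs 10: x=0 → posterior Gamma(28, 16)
obs 11: x=0 → posterior Gamma(28, 17)

alpha=28, beta=17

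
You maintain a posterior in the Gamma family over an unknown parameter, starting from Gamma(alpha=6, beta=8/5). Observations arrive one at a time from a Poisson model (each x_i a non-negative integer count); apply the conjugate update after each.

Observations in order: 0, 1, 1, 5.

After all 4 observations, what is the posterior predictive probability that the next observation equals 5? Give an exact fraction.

obs 1: x=0 → posterior Gamma(6, 13/5)
obs 2: x=1 → posterior Gamma(7, 18/5)
obs 3: x=1 → posterior Gamma(8, 23/5)
obs 4: x=5 → posterior Gamma(13, 28/5)

125734579632554062643200000/2154025884392726618070214209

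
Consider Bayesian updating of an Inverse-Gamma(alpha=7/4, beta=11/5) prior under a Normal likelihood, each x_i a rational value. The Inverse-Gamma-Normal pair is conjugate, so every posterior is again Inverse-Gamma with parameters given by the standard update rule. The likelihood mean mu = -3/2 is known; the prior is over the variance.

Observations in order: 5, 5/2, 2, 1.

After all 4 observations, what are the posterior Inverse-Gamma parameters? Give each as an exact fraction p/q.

obs 1: x=5 → posterior Inverse-Gamma(9/4, 933/40)
obs 2: x=5/2 → posterior Inverse-Gamma(11/4, 1253/40)
obs 3: x=2 → posterior Inverse-Gamma(13/4, 749/20)
obs 4: x=1 → posterior Inverse-Gamma(15/4, 1623/40)

alpha=15/4, beta=1623/40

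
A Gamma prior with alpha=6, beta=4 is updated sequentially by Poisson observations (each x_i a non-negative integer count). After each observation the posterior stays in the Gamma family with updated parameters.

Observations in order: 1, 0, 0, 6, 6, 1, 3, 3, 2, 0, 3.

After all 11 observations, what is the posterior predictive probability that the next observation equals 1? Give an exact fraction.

obs 1: x=1 → posterior Gamma(7, 5)
obs 2: x=0 → posterior Gamma(7, 6)
obs 3: x=0 → posterior Gamma(7, 7)
obs 4: x=6 → posterior Gamma(13, 8)
obs 5: x=6 → posterior Gamma(19, 9)
obs 6: x=1 → posterior Gamma(20, 10)
obs 7: x=3 → posterior Gamma(23, 11)
obs 8: x=3 → posterior Gamma(26, 12)
obs 9: x=2 → posterior Gamma(28, 13)
obs 10: x=0 → posterior Gamma(28, 14)
obs 11: x=3 → posterior Gamma(31, 15)

89164242543291100300848484039306640625/340282366920938463463374607431768211456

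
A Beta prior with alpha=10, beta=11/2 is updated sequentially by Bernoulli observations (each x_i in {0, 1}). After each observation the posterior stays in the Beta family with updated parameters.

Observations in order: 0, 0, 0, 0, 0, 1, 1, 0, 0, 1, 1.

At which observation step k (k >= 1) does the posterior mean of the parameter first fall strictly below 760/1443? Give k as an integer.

obs 1: x=0 → posterior Beta(10, 13/2)
obs 2: x=0 → posterior Beta(10, 15/2)
obs 3: x=0 → posterior Beta(10, 17/2)
obs 4: x=0 → posterior Beta(10, 19/2)
obs 5: x=0 → posterior Beta(10, 21/2)
obs 6: x=1 → posterior Beta(11, 21/2)
obs 7: x=1 → posterior Beta(12, 21/2)
obs 8: x=0 → posterior Beta(12, 23/2)
obs 9: x=0 → posterior Beta(12, 25/2)
obs 10: x=1 → posterior Beta(13, 25/2)
obs 11: x=1 → posterior Beta(14, 25/2)

k = 4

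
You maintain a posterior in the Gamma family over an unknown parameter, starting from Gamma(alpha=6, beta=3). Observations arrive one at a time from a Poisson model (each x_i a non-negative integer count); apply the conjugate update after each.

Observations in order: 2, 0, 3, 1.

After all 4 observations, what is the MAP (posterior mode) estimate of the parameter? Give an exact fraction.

11/7

obs 1: x=2 → posterior Gamma(8, 4)
obs 2: x=0 → posterior Gamma(8, 5)
obs 3: x=3 → posterior Gamma(11, 6)
obs 4: x=1 → posterior Gamma(12, 7)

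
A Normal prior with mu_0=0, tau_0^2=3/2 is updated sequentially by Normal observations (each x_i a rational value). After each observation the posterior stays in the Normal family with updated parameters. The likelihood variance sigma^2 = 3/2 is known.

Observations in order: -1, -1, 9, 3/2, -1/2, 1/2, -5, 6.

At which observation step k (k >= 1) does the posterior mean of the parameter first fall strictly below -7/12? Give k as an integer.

obs 1: x=-1 → posterior Normal(-1/2, 3/4)
obs 2: x=-1 → posterior Normal(-2/3, 1/2)
obs 3: x=9 → posterior Normal(7/4, 3/8)
obs 4: x=3/2 → posterior Normal(17/10, 3/10)
obs 5: x=-1/2 → posterior Normal(4/3, 1/4)
obs 6: x=1/2 → posterior Normal(17/14, 3/14)
obs 7: x=-5 → posterior Normal(7/16, 3/16)
obs 8: x=6 → posterior Normal(19/18, 1/6)

k = 2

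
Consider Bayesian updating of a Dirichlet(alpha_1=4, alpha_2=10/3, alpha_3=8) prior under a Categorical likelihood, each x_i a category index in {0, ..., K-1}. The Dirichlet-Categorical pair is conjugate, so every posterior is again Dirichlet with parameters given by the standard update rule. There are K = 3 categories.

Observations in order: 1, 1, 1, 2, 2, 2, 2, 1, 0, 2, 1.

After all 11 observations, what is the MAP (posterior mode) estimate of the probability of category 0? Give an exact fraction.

6/35

obs 1: x=1 → posterior Dirichlet(4, 13/3, 8)
obs 2: x=1 → posterior Dirichlet(4, 16/3, 8)
obs 3: x=1 → posterior Dirichlet(4, 19/3, 8)
obs 4: x=2 → posterior Dirichlet(4, 19/3, 9)
obs 5: x=2 → posterior Dirichlet(4, 19/3, 10)
obs 6: x=2 → posterior Dirichlet(4, 19/3, 11)
obs 7: x=2 → posterior Dirichlet(4, 19/3, 12)
obs 8: x=1 → posterior Dirichlet(4, 22/3, 12)
obs 9: x=0 → posterior Dirichlet(5, 22/3, 12)
obs 10: x=2 → posterior Dirichlet(5, 22/3, 13)
obs 11: x=1 → posterior Dirichlet(5, 25/3, 13)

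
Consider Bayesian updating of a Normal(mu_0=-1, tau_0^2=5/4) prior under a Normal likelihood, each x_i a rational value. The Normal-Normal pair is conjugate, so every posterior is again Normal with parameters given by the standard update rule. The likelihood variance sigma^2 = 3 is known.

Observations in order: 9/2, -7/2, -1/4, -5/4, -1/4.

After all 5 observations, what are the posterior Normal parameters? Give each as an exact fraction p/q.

obs 1: x=9/2 → posterior Normal(21/34, 15/17)
obs 2: x=-7/2 → posterior Normal(-7/22, 15/22)
obs 3: x=-1/4 → posterior Normal(-11/36, 5/9)
obs 4: x=-5/4 → posterior Normal(-29/64, 15/32)
obs 5: x=-1/4 → posterior Normal(-63/148, 15/37)

mu_0=-63/148, tau_0^2=15/37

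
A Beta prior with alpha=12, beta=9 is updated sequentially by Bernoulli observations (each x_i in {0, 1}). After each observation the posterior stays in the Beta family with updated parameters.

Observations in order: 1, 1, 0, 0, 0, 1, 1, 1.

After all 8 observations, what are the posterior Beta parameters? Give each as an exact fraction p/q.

obs 1: x=1 → posterior Beta(13, 9)
obs 2: x=1 → posterior Beta(14, 9)
obs 3: x=0 → posterior Beta(14, 10)
obs 4: x=0 → posterior Beta(14, 11)
obs 5: x=0 → posterior Beta(14, 12)
obs 6: x=1 → posterior Beta(15, 12)
obs 7: x=1 → posterior Beta(16, 12)
obs 8: x=1 → posterior Beta(17, 12)

alpha=17, beta=12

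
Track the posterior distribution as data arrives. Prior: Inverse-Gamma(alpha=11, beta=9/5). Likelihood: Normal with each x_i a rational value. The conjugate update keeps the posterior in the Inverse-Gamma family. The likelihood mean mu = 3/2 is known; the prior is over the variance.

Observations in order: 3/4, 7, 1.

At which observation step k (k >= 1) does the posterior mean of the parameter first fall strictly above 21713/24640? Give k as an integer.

obs 1: x=3/4 → posterior Inverse-Gamma(23/2, 333/160)
obs 2: x=7 → posterior Inverse-Gamma(12, 2753/160)
obs 3: x=1 → posterior Inverse-Gamma(25/2, 2773/160)

k = 2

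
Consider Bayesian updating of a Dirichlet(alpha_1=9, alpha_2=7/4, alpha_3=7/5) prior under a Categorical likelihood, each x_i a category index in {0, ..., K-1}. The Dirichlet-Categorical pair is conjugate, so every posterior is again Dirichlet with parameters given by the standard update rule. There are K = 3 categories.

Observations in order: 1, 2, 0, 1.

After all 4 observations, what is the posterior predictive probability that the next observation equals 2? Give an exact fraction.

48/323

obs 1: x=1 → posterior Dirichlet(9, 11/4, 7/5)
obs 2: x=2 → posterior Dirichlet(9, 11/4, 12/5)
obs 3: x=0 → posterior Dirichlet(10, 11/4, 12/5)
obs 4: x=1 → posterior Dirichlet(10, 15/4, 12/5)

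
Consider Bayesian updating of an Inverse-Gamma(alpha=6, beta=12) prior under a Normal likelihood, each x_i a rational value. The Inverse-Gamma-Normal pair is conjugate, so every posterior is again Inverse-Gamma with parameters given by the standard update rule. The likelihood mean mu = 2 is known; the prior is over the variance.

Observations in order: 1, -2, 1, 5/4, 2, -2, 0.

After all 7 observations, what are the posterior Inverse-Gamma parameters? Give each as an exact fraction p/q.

obs 1: x=1 → posterior Inverse-Gamma(13/2, 25/2)
obs 2: x=-2 → posterior Inverse-Gamma(7, 41/2)
obs 3: x=1 → posterior Inverse-Gamma(15/2, 21)
obs 4: x=5/4 → posterior Inverse-Gamma(8, 681/32)
obs 5: x=2 → posterior Inverse-Gamma(17/2, 681/32)
obs 6: x=-2 → posterior Inverse-Gamma(9, 937/32)
obs 7: x=0 → posterior Inverse-Gamma(19/2, 1001/32)

alpha=19/2, beta=1001/32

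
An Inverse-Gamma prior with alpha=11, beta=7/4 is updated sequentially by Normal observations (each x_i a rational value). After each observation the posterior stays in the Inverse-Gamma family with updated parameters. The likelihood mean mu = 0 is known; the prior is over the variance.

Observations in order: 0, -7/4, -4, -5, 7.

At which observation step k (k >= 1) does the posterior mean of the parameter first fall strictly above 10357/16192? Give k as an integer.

k = 3

obs 1: x=0 → posterior Inverse-Gamma(23/2, 7/4)
obs 2: x=-7/4 → posterior Inverse-Gamma(12, 105/32)
obs 3: x=-4 → posterior Inverse-Gamma(25/2, 361/32)
obs 4: x=-5 → posterior Inverse-Gamma(13, 761/32)
obs 5: x=7 → posterior Inverse-Gamma(27/2, 1545/32)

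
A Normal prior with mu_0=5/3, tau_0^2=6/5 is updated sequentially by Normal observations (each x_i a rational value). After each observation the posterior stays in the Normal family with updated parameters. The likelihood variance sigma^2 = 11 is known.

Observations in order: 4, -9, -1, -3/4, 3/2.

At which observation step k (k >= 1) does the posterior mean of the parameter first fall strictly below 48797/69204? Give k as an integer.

obs 1: x=4 → posterior Normal(347/183, 66/61)
obs 2: x=-9 → posterior Normal(185/201, 66/67)
obs 3: x=-1 → posterior Normal(167/219, 66/73)
obs 4: x=-3/4 → posterior Normal(307/474, 66/79)
obs 5: x=3/2 → posterior Normal(361/510, 66/85)

k = 4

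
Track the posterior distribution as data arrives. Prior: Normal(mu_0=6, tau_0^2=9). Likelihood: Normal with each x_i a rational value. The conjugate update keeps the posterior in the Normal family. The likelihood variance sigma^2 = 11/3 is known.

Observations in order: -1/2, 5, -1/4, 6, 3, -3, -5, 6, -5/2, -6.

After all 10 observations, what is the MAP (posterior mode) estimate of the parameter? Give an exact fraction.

561/1124

obs 1: x=-1/2 → posterior Normal(105/76, 99/38)
obs 2: x=5 → posterior Normal(75/26, 99/65)
obs 3: x=-1/4 → posterior Normal(723/368, 99/92)
obs 4: x=6 → posterior Normal(1371/476, 99/119)
obs 5: x=3 → posterior Normal(1695/584, 99/146)
obs 6: x=-3 → posterior Normal(1371/692, 99/173)
obs 7: x=-5 → posterior Normal(831/800, 99/200)
obs 8: x=6 → posterior Normal(1479/908, 99/227)
obs 9: x=-5/2 → posterior Normal(1209/1016, 99/254)
obs 10: x=-6 → posterior Normal(561/1124, 99/281)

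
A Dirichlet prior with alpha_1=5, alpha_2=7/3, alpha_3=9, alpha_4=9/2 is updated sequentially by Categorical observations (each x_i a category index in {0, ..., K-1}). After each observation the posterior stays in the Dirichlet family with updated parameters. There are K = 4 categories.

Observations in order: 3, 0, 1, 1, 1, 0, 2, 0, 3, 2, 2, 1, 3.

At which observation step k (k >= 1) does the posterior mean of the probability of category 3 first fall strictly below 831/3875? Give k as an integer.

obs 1: x=3 → posterior Dirichlet(5, 7/3, 9, 11/2)
obs 2: x=0 → posterior Dirichlet(6, 7/3, 9, 11/2)
obs 3: x=1 → posterior Dirichlet(6, 10/3, 9, 11/2)
obs 4: x=1 → posterior Dirichlet(6, 13/3, 9, 11/2)
obs 5: x=1 → posterior Dirichlet(6, 16/3, 9, 11/2)
obs 6: x=0 → posterior Dirichlet(7, 16/3, 9, 11/2)
obs 7: x=2 → posterior Dirichlet(7, 16/3, 10, 11/2)
obs 8: x=0 → posterior Dirichlet(8, 16/3, 10, 11/2)
obs 9: x=3 → posterior Dirichlet(8, 16/3, 10, 13/2)
obs 10: x=2 → posterior Dirichlet(8, 16/3, 11, 13/2)
obs 11: x=2 → posterior Dirichlet(8, 16/3, 12, 13/2)
obs 12: x=1 → posterior Dirichlet(8, 19/3, 12, 13/2)
obs 13: x=3 → posterior Dirichlet(8, 19/3, 12, 15/2)

k = 5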